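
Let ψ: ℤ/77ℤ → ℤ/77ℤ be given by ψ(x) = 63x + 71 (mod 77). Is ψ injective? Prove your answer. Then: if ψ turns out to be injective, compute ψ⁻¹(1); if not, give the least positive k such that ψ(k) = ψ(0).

Recall: ψ is injective if ψ(u) = ψ(v) implies u = v.
We have gcd(63, 77) = 7 > 1. Taking u = 0 and v = 11: ψ(0) = 71 and ψ(11) = 63·11 + 71 = 764 ≡ 71 (mod 77).
So ψ(0) = ψ(11) while 0 ≠ 11, so ψ is not injective.
Since ψ is not injective, we find the least positive k with ψ(k) = ψ(0): this means 63k ≡ 0 (mod 77), i.e. 77 ∣ 63k. Since gcd(63, 77) = 7, dividing through by 7 this holds exactly when 11 ∣ 9k, and as gcd(9, 11) = 1, exactly when 11 ∣ k.
The smallest positive such k is 11.

11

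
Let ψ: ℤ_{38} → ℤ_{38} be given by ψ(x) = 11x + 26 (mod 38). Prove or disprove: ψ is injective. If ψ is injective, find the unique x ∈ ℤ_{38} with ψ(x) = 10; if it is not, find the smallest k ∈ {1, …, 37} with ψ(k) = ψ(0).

Suppose ψ(s) = ψ(t) in ℤ_{38}. Then 11s + 26 ≡ 11t + 26 (mod 38), thus 11(s − t) ≡ 0 (mod 38).
Since gcd(11, 38) = 1, 11 is invertible modulo 38, therefore s − t ≡ 0 (mod 38), i.e. s = t.
Hence ψ is injective.
We now compute 11⁻¹ mod 38 explicitly. Euclid's algorithm: 38 = 3·11 + 5, 11 = 2·5 + 1; back-substituting gives 1 = 7·11 − 2·38, so 11⁻¹ ≡ 7 (mod 38).
Since ψ is injective, we compute ψ⁻¹(10): solve 11x + 26 ≡ 10 (mod 38), i.e. 11x ≡ 22 (mod 38).
Multiplying by 11⁻¹ = 7 gives x ≡ 7·22 = 154 = 4·38 + 2 ≡ 2 (mod 38).
Check: ψ(2) = 11·2 + 26 = 48 = 1·38 + 10 ≡ 10 (mod 38).

2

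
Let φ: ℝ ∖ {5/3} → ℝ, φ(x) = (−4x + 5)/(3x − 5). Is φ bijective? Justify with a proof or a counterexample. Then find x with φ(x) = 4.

25/16

If φ(x) = −4/3, cross-multiplying gives 3(−4x + 5) = −4(3x − 5), which simplifies to 15 = 20 — false.  So −4/3 has no preimage and φ is not surjective.
Therefore φ is not bijective.
Solving φ(x) = 4: cross-multiplying gives −4x + 5 = 4(3x − 5), which rearranges to −16x = −25, so x = 25/16.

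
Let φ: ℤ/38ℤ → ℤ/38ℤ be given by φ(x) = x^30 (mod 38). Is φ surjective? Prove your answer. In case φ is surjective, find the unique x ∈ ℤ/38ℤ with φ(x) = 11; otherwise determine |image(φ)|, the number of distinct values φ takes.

φ(3): Repeated squaring mod 38: 3^1 ≡ 3, 3^2 ≡ 3² = 9, 3^4 ≡ 9² = 81 ≡ 5, 3^8 ≡ 5² = 25, 3^16 ≡ 25² = 625 ≡ 17. Since 30 = 16 + 8 + 4 + 2, 3^30 ≡ 17·25·5·9: 17·25 = 425 ≡ 7, then 7·5 = 35, then 35·9 = 315 ≡ 11. So 3^30 ≡ 11 (mod 38).
φ(5): Repeated squaring mod 38: 5^1 ≡ 5, 5^2 ≡ 5² = 25, 5^4 ≡ 25² = 625 ≡ 17, 5^8 ≡ 17² = 289 ≡ 23, 5^16 ≡ 23² = 529 ≡ 35. Since 30 = 16 + 8 + 4 + 2, 5^30 ≡ 35·23·17·25: 35·23 = 805 ≡ 7, then 7·17 = 119 ≡ 5, then 5·25 = 125 ≡ 11. So 5^30 ≡ 11 (mod 38).
So φ(3) = φ(5) = 11 while 3 ≠ 5, therefore φ is not injective.
A non-injective map from the 38-element set ℤ/38ℤ to itself takes at most 37 distinct values, so it cannot be surjective. So φ is not surjective.
Since φ is not surjective, we determine |image(φ)|. Computing x^30 mod 38 for each x (by repeated squaring, reducing mod 38 at every step), the values φ(0), φ(1), …, φ(37) are: 0, 1, 30, 11, 26, 11, 26, 1, 20, 7, 26, 1, 20, 7, 30, 7, 30, 11, 20, 19, 20, 11, 30, 7, 30, 7, 20, 1, 26, 7, 20, 1, 26, 11, 26, 11, 30, 1.
The distinct values are {0, 1, 7, 11, 19, 20, 26, 30}; there are 8 of them.

8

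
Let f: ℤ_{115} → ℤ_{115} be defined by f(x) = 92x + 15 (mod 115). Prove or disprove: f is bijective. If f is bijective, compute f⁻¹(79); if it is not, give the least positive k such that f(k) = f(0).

Recall that f is injective when f(a) = f(b) forces a = b.
We have gcd(92, 115) = 23 > 1. Taking a = 0 and b = 5: f(0) = 15 and f(5) = 92·5 + 15 = 475 ≡ 15 (mod 115).
So f(0) = f(5) while 0 ≠ 5, therefore f is not injective, hence not bijective.
Since f is not bijective, we find the least positive k with f(k) = f(0): this means 92k ≡ 0 (mod 115), i.e. 115 ∣ 92k. Since gcd(92, 115) = 23, dividing through by 23 this holds exactly when 5 ∣ 4k, and as gcd(4, 5) = 1, exactly when 5 ∣ k.
The smallest positive such k is 5.

5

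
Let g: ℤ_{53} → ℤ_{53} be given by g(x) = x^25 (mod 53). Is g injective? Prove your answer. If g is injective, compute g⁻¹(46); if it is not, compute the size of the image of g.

15

Since 53 is prime, the nonzero elements of ℤ_{53} form a cyclic group of order 52.
As gcd(25, 52) = 1, raising to the 25th power is a bijection on this group: if a^25 ≡ b^25 then (ab^{−1})^25 = 1, and the only element of order dividing gcd(25, 52) = 1 is 1, so a = b.
With g(0) = 0 this makes g injective on all of ℤ_{53}, hence bijective (finite equal-size domain and codomain). In particular g is injective.
Since g is injective, we find the preimage of 46. The inverse of x ↦ x^25 on (ℤ_{53})^× is x ↦ x^25, because 25·25 = 625 = 12·52 + 1 ≡ 1 (mod 52) and x^{52} = 1 for x ≠ 0 (Fermat). So g⁻¹(46) = 46^25 mod 53.
Repeated squaring mod 53: 46^1 ≡ 46, 46^2 ≡ 46² = 2116 ≡ 49, 46^4 ≡ 49² = 2401 ≡ 16, 46^8 ≡ 16² = 256 ≡ 44, 46^16 ≡ 44² = 1936 ≡ 28. Since 25 = 16 + 8 + 1, 46^25 ≡ 28·44·46: 28·44 = 1232 ≡ 13, then 13·46 = 598 ≡ 15. So 46^25 ≡ 15 (mod 53).
Hence g⁻¹(46) = 15.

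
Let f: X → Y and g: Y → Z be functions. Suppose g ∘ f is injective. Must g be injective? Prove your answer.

No. Take X = {0}, Y = {0, 1, 2}, Z = {0, 1, 2}, f(a) = a for each a ∈ X, and g(b) = 1 if b ∈ {1, 2} else g(b) = b.
Then g ∘ f = f is injective (X ⊂ Y and f is the inclusion), but g(1) = g(2) = 1 with 1 ≠ 2, so g is not injective.

not injective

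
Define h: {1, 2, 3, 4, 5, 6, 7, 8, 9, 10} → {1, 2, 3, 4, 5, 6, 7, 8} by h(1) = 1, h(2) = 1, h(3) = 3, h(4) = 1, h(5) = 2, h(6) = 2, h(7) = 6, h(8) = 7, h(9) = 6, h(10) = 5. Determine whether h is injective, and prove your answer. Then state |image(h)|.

6

h(1) = 1 = h(2) with 1 ≠ 2, so h is not injective.
The image of h is {1, 2, 3, 5, 6, 7}, which has 6 elements.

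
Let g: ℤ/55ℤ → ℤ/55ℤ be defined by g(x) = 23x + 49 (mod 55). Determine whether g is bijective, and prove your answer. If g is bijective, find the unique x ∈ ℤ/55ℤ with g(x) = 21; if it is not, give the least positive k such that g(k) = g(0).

Recall: g is injective when g(x_1) = g(x_2) forces x_1 = x_2.
If g(x_1) = g(x_2), then 23x_1 ≡ 23x_2 (mod 55). Because gcd(23, 55) = 1, we may cancel 23 to get x_1 ≡ x_2 (mod 55).
We now compute 23⁻¹ mod 55 explicitly. Euclid's algorithm: 55 = 2·23 + 9, 23 = 2·9 + 5, 9 = 1·5 + 4, 5 = 1·4 + 1; back-substituting gives 1 = 12·23 − 5·55, so 23⁻¹ ≡ 12 (mod 55).
For any y ∈ ℤ/55ℤ, x = 12(y − 49) mod 55 satisfies g(x) = 23·12(y − 49) + 49 ≡ y (since 23·12 ≡ 1 mod 55). So every y has a preimage.
Thus g is bijective.
Since g is bijective, we find g⁻¹(21): we need 23x ≡ 21 − 49 ≡ 27 (mod 55). Using 23⁻¹ = 12: x ≡ 12·27 = 324 = 5·55 + 49, so x = 49.
Check: g(49) = 23·49 + 49 = 1176 = 21·55 + 21 ≡ 21 (mod 55).

49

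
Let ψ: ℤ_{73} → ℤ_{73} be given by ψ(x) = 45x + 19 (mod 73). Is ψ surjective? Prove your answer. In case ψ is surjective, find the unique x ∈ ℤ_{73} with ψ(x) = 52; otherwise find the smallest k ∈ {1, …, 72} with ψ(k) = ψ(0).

Since gcd(45, 73) = 1, 45 is invertible modulo 73. Euclid's algorithm: 73 = 1·45 + 28, 45 = 1·28 + 17, 28 = 1·17 + 11, 17 = 1·11 + 6, 11 = 1·6 + 5, 6 = 1·5 + 1; back-substituting gives 1 = 13·45 − 8·73, so 45⁻¹ ≡ 13 (mod 73).
Then y ↦ 13(y − 19) is a two-sided inverse to ψ, so every y ∈ ℤ_{73} has a preimage.
So ψ is surjective.
Since ψ is surjective, we compute ψ⁻¹(52): solve 45x + 19 ≡ 52 (mod 73), i.e. 45x ≡ 33 (mod 73).
Multiplying by 45⁻¹ = 13 gives x ≡ 13·33 = 429 = 5·73 + 64 ≡ 64 (mod 73).
Check: ψ(64) = 45·64 + 19 = 2899 = 39·73 + 52 ≡ 52 (mod 73).

64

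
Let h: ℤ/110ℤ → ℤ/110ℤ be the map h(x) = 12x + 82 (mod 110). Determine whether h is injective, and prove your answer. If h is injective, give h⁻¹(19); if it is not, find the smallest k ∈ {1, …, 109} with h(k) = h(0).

55

Recall: injectivity means: for all a, b in the domain, h(a) = h(b) implies a = b.
We have gcd(12, 110) = 2 > 1. Taking a = 0 and b = 55: h(0) = 82 and h(55) = 12·55 + 82 = 742 ≡ 82 (mod 110).
So h(0) = h(55) while 0 ≠ 55, therefore h is not injective.
Since h is not injective, we find the least positive k with h(k) = h(0): this means 12k ≡ 0 (mod 110), i.e. 110 ∣ 12k. Since gcd(12, 110) = 2, dividing through by 2 this holds exactly when 55 ∣ 6k, and as gcd(6, 55) = 1, exactly when 55 ∣ k.
The smallest positive such k is 55.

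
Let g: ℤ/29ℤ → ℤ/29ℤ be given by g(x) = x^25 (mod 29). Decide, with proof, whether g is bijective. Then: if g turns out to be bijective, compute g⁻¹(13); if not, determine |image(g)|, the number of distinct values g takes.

5

Since 29 is prime, the nonzero elements of ℤ/29ℤ form a cyclic group of order 28.
As gcd(25, 28) = 1, raising to the 25th power is a bijection on this group: if x_1^25 ≡ x_2^25 then (x_1x_2^{−1})^25 = 1, and the only element of order dividing gcd(25, 28) = 1 is 1, so x_1 = x_2.
With g(0) = 0 this makes g injective on all of ℤ/29ℤ, hence bijective (finite equal-size domain and codomain). In particular g is bijective.
Since g is bijective, we find the preimage of 13. The inverse of x ↦ x^25 on (ℤ/29ℤ)^× is x ↦ x^9, because 25·9 = 225 = 8·28 + 1 ≡ 1 (mod 28) and x^{28} = 1 for x ≠ 0 (Fermat). So g⁻¹(13) = 13^9 mod 29.
Repeated squaring mod 29: 13^1 ≡ 13, 13^2 ≡ 13² = 169 ≡ 24, 13^4 ≡ 24² = 576 ≡ 25, 13^8 ≡ 25² = 625 ≡ 16. Since 9 = 8 + 1, 13^9 ≡ 16·13: 16·13 = 208 ≡ 5. So 13^9 ≡ 5 (mod 29).
Hence g⁻¹(13) = 5.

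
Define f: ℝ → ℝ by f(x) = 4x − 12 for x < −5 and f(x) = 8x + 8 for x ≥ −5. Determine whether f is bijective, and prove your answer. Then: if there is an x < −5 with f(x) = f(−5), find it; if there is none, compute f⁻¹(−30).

Both pieces are strictly increasing (slopes 4 and 8), so each is injective on its own interval.
The left piece maps (−∞, −5) onto (−∞, −32); the right piece maps [−5, ∞) onto [−32, ∞).
Since −32 = −32, the images partition ℝ: f is injective and surjective, hence bijective.
Because the two images are disjoint, no x < −5 has f(x) = f(−5), so we compute f⁻¹(−30): −30 lies in [−32, ∞), so solve 8x + 8 = −30: x = (−30 − 8)/8 = −19/4.

-19/4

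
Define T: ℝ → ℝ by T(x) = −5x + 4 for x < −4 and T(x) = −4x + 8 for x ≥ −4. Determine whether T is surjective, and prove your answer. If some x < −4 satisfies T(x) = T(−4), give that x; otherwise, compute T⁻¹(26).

-22/5

Both pieces are strictly decreasing (slopes −5 and −4), so each is injective on its own interval.
The left piece maps (−∞, −4) onto (24, ∞); the right piece maps [−4, ∞) onto (−∞, 24].
These images together cover ℝ, so T is surjective.
Because the two images are disjoint, no x < −4 has T(x) = T(−4), so we compute T⁻¹(26): 26 lies in (24, ∞), so solve −5x + 4 = 26: x = (26 − 4)/(−5) = −22/5.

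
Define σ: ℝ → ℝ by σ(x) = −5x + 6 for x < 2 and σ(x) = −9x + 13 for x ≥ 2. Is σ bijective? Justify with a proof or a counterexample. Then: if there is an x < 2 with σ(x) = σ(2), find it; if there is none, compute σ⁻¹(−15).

Both pieces are strictly decreasing (slopes −5 and −9), so each is injective on its own interval.
The left piece maps (−∞, 2) onto (−4, ∞); the right piece maps [2, ∞) onto (−∞, −5].
The images leave a gap (−4 has no preimage), so σ is not surjective, hence not bijective.
Because the two images are disjoint, no x < 2 has σ(x) = σ(2), so we compute σ⁻¹(−15): −15 lies in (−∞, −5], so solve −9x + 13 = −15: x = (−15 − 13)/(−9) = 28/9.

28/9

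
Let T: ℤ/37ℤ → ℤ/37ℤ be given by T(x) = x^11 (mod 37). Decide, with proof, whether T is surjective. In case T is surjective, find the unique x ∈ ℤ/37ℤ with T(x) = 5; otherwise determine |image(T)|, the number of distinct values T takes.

Since 37 is prime, the nonzero elements of ℤ/37ℤ form a cyclic group of order 36.
As gcd(11, 36) = 1, raising to the 11th power is a bijection on this group: if x_1^11 ≡ x_2^11 then (x_1x_2^{−1})^11 = 1, and the only element of order dividing gcd(11, 36) = 1 is 1, so x_1 = x_2.
With T(0) = 0 this makes T injective on all of ℤ/37ℤ, hence bijective (finite equal-size domain and codomain). In particular T is surjective.
Since T is surjective, we find the preimage of 5. The inverse of x ↦ x^11 on (ℤ/37ℤ)^× is x ↦ x^23, because 11·23 = 253 = 7·36 + 1 ≡ 1 (mod 36) and x^{36} = 1 for x ≠ 0 (Fermat). So T⁻¹(5) = 5^23 mod 37.
Repeated squaring mod 37: 5^1 ≡ 5, 5^2 ≡ 5² = 25, 5^4 ≡ 25² = 625 ≡ 33, 5^8 ≡ 33² = 1089 ≡ 16, 5^16 ≡ 16² = 256 ≡ 34. Since 23 = 16 + 4 + 2 + 1, 5^23 ≡ 34·33·25·5: 34·33 = 1122 ≡ 12, then 12·25 = 300 ≡ 4, then 4·5 = 20. So 5^23 ≡ 20 (mod 37).
Hence T⁻¹(5) = 20.

20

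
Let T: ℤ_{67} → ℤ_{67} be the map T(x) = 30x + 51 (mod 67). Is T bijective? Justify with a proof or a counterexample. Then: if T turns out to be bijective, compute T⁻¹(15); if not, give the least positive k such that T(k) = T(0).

39

If T(x_1) = T(x_2), then 30x_1 ≡ 30x_2 (mod 67). Because gcd(30, 67) = 1, we may cancel 30 to get x_1 ≡ x_2 (mod 67).
We now compute 30⁻¹ mod 67 explicitly. Euclid's algorithm: 67 = 2·30 + 7, 30 = 4·7 + 2, 7 = 3·2 + 1; back-substituting gives 1 = 38·30 − 17·67, so 30⁻¹ ≡ 38 (mod 67).
Then y ↦ 38(y − 51) is a two-sided inverse to T, so every y ∈ ℤ_{67} has a preimage.
Hence T is bijective.
Since T is bijective, we find T⁻¹(15): we need 30x ≡ 15 − 51 ≡ 31 (mod 67). Using 30⁻¹ = 38: x ≡ 38·31 = 1178 = 17·67 + 39, so x = 39.
Check: T(39) = 30·39 + 51 = 1221 = 18·67 + 15 ≡ 15 (mod 67).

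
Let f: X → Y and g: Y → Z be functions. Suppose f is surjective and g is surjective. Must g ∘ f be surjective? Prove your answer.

surjective

Let c ∈ Z. Since g is surjective, there is b ∈ Y with g(b) = c. Since f is surjective, there is a ∈ X with f(a) = b.
Then (g ∘ f)(a) = g(b) = c. Thus g ∘ f is surjective.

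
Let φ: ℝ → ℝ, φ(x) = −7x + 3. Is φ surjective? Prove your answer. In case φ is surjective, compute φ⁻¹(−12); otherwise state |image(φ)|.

15/7

For any y ∈ ℝ, x = (y − 3)/(−7) satisfies φ(x) = y.
Hence φ is surjective.
Since φ is surjective, we compute φ⁻¹(−12) = (−12 − 3)/(−7) = 15/7.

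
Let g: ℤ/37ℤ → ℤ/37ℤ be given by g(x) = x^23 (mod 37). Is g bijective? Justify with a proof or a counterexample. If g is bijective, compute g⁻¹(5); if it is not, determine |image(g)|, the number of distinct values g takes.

Since 37 is prime, the nonzero elements of ℤ/37ℤ form a cyclic group of order 36.
As gcd(23, 36) = 1, raising to the 23rd power is a bijection on this group: if a^23 ≡ b^23 then (ab^{−1})^23 = 1, and the only element of order dividing gcd(23, 36) = 1 is 1, so a = b.
With g(0) = 0 this makes g injective on all of ℤ/37ℤ, hence bijective (finite equal-size domain and codomain). In particular g is bijective.
Since g is bijective, we find the preimage of 5. The inverse of x ↦ x^23 on (ℤ/37ℤ)^× is x ↦ x^11, because 23·11 = 253 = 7·36 + 1 ≡ 1 (mod 36) and x^{36} = 1 for x ≠ 0 (Fermat). So g⁻¹(5) = 5^11 mod 37.
Repeated squaring mod 37: 5^1 ≡ 5, 5^2 ≡ 5² = 25, 5^4 ≡ 25² = 625 ≡ 33, 5^8 ≡ 33² = 1089 ≡ 16. Since 11 = 8 + 2 + 1, 5^11 ≡ 16·25·5: 16·25 = 400 ≡ 30, then 30·5 = 150 ≡ 2. So 5^11 ≡ 2 (mod 37).
Hence g⁻¹(5) = 2.

2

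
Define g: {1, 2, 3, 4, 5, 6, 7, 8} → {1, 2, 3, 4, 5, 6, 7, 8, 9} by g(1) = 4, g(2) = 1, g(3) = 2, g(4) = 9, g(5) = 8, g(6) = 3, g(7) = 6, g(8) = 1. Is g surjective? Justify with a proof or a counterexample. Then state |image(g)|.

7

No element maps to 5, so g is not surjective.
The image of g is {1, 2, 3, 4, 6, 8, 9}, which has 7 elements.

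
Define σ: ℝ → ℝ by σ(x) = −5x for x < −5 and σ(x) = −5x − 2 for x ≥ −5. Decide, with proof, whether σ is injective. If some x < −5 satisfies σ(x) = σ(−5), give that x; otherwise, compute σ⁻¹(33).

-33/5

Both pieces are strictly decreasing (slopes −5 and −5), so each is injective on its own interval.
The left piece maps (−∞, −5) onto (25, ∞); the right piece maps [−5, ∞) onto (−∞, 23].
These images are disjoint, so no value is attained by both pieces. Therefore σ is injective.
Because the two images are disjoint, no x < −5 has σ(x) = σ(−5), so we compute σ⁻¹(33): 33 lies in (25, ∞), so solve −5x = 33: x = (33 − 0)/(−5) = −33/5.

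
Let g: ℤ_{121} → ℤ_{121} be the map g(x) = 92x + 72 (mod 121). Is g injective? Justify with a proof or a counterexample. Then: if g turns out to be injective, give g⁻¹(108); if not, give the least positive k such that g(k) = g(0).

If g(u) = g(v), then 92u ≡ 92v (mod 121). Because gcd(92, 121) = 1, we may cancel 92 to get u ≡ v (mod 121).
Therefore g is injective.
We now compute 92⁻¹ mod 121 explicitly. Euclid's algorithm: 121 = 1·92 + 29, 92 = 3·29 + 5, 29 = 5·5 + 4, 5 = 1·4 + 1; back-substituting gives 1 = 25·92 − 19·121, so 92⁻¹ ≡ 25 (mod 121).
Since g is injective, we compute g⁻¹(108): solve 92x + 72 ≡ 108 (mod 121), i.e. 92x ≡ 36 (mod 121).
Multiplying by 92⁻¹ = 25 gives x ≡ 25·36 = 900 = 7·121 + 53 ≡ 53 (mod 121).
Check: g(53) = 92·53 + 72 = 4948 = 40·121 + 108 ≡ 108 (mod 121).

53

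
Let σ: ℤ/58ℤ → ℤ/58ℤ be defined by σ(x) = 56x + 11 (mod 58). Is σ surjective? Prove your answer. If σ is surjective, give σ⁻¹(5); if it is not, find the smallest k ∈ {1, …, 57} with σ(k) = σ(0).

29

Since gcd(56, 58) = 2, we have 56x ≡ 0 (mod 2) for all x, so σ(x) ≡ 1 (mod 2).
But 0 ≢ 1 (mod 2), so 0 ∈ ℤ/58ℤ has no preimage. Thus σ is not surjective.
Since σ is not surjective, we find the least positive k with σ(k) = σ(0): this means 56k ≡ 0 (mod 58), i.e. 58 ∣ 56k. Since gcd(56, 58) = 2, dividing through by 2 this holds exactly when 29 ∣ 28k, and as gcd(28, 29) = 1, exactly when 29 ∣ k.
The smallest positive such k is 29.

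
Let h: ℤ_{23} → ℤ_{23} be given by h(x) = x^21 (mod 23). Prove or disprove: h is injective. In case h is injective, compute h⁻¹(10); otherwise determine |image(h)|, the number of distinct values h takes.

Since 23 is prime, the nonzero elements of ℤ_{23} form a cyclic group of order 22.
As gcd(21, 22) = 1, raising to the 21st power is a bijection on this group: if a^21 ≡ b^21 then (ab^{−1})^21 = 1, and the only element of order dividing gcd(21, 22) = 1 is 1, so a = b.
With h(0) = 0 this makes h injective on all of ℤ_{23}, hence bijective (finite equal-size domain and codomain). In particular h is injective.
Since h is injective, we find the preimage of 10. The inverse of x ↦ x^21 on (ℤ_{23})^× is x ↦ x^21, because 21·21 = 441 = 20·22 + 1 ≡ 1 (mod 22) and x^{22} = 1 for x ≠ 0 (Fermat). So h⁻¹(10) = 10^21 mod 23.
Repeated squaring mod 23: 10^1 ≡ 10, 10^2 ≡ 10² = 100 ≡ 8, 10^4 ≡ 8² = 64 ≡ 18, 10^8 ≡ 18² = 324 ≡ 2, 10^16 ≡ 2² = 4. Since 21 = 16 + 4 + 1, 10^21 ≡ 4·18·10: 4·18 = 72 ≡ 3, then 3·10 = 30 ≡ 7. So 10^21 ≡ 7 (mod 23).
Hence h⁻¹(10) = 7.

7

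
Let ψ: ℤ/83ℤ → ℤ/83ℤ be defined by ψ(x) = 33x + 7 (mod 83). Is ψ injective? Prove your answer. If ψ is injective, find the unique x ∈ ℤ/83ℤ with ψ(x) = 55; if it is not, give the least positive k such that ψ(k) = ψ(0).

If ψ(x_1) = ψ(x_2), then 33x_1 ≡ 33x_2 (mod 83). Because gcd(33, 83) = 1, we may cancel 33 to get x_1 ≡ x_2 (mod 83).
Thus ψ is injective.
We now compute 33⁻¹ mod 83 explicitly. Euclid's algorithm: 83 = 2·33 + 17, 33 = 1·17 + 16, 17 = 1·16 + 1; back-substituting gives 1 = 78·33 − 31·83, so 33⁻¹ ≡ 78 (mod 83).
Since ψ is injective, we compute ψ⁻¹(55): solve 33x + 7 ≡ 55 (mod 83), i.e. 33x ≡ 48 (mod 83).
Multiplying by 33⁻¹ = 78 gives x ≡ 78·48 = 3744 = 45·83 + 9 ≡ 9 (mod 83).
Check: ψ(9) = 33·9 + 7 = 304 = 3·83 + 55 ≡ 55 (mod 83).

9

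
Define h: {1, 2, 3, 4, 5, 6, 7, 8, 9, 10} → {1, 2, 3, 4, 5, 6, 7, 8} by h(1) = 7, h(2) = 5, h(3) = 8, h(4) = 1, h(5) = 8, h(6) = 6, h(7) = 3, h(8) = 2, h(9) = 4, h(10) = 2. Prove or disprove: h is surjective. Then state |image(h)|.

8

Every element of the codomain has a preimage: 1 = h(4), 2 = h(8), 3 = h(7), 4 = h(9), 5 = h(2), 6 = h(6), 7 = h(1), 8 = h(3).
Therefore h is surjective.
The image of h is {1, 2, 3, 4, 5, 6, 7, 8}, which has 8 elements.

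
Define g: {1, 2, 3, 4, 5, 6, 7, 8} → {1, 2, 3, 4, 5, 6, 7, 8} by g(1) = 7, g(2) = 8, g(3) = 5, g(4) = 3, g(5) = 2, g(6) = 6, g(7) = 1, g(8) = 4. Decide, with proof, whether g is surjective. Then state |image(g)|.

8

Every element of the codomain has a preimage: 1 = g(7), 2 = g(5), 3 = g(4), 4 = g(8), 5 = g(3), 6 = g(6), 7 = g(1), 8 = g(2).
So g is surjective.
The image of g is {1, 2, 3, 4, 5, 6, 7, 8}, which has 8 elements.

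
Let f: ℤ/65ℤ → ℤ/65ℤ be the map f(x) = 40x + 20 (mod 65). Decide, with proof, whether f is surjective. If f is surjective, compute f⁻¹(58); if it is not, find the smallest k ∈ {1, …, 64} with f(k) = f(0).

Recall that surjectivity means every element of the codomain has a preimage under f.
Since gcd(40, 65) = 5, we have 40x ≡ 0 (mod 5) for all x, so f(x) ≡ 0 (mod 5).
But 1 ≢ 0 (mod 5), so 1 ∈ ℤ/65ℤ has no preimage. Therefore f is not surjective.
Since f is not surjective, we find the least positive k with f(k) = f(0): this means 40k ≡ 0 (mod 65), i.e. 65 ∣ 40k. Since gcd(40, 65) = 5, dividing through by 5 this holds exactly when 13 ∣ 8k, and as gcd(8, 13) = 1, exactly when 13 ∣ k.
The smallest positive such k is 13.

13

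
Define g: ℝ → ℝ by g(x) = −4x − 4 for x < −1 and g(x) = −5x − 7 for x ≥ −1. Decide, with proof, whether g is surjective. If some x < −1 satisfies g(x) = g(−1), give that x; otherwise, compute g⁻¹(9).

-13/4

Both pieces are strictly decreasing (slopes −4 and −5), so each is injective on its own interval.
The left piece maps (−∞, −1) onto (0, ∞); the right piece maps [−1, ∞) onto (−∞, −2].
The union (0, ∞) ∪ (−∞, −2] omits the interval between 0 and −2; in particular 0 has no preimage. So g is not surjective.
Because the two images are disjoint, no x < −1 has g(x) = g(−1), so we compute g⁻¹(9): 9 lies in (0, ∞), so solve −4x − 4 = 9: x = (9 + 4)/(−4) = −13/4.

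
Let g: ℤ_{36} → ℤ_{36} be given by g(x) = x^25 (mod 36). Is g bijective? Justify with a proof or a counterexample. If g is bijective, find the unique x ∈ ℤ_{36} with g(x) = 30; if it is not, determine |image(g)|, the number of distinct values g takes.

g(0) = 0^25 = 0.
g(6): Repeated squaring mod 36: 6^1 ≡ 6, 6^2 ≡ 6² = 36 ≡ 0, 6^4 ≡ 0² = 0, 6^8 ≡ 0² = 0, 6^16 ≡ 0² = 0. Since 25 = 16 + 8 + 1, 6^25 ≡ 0·0·6: 0·0 = 0, then 0·6 = 0. So 6^25 ≡ 0 (mod 36).
So g(0) = g(6) = 0 while 0 ≠ 6, thus g is not injective, hence not bijective.
Since g is not bijective, we determine |image(g)|. Computing x^25 mod 36 for each x (by repeated squaring, reducing mod 36 at every step), the values g(0), g(1), …, g(35) are: 0, 1, 20, 27, 4, 5, 0, 7, 8, 9, 28, 11, 0, 13, 32, 27, 16, 17, 0, 19, 20, 9, 4, 23, 0, 25, 8, 27, 28, 29, 0, 31, 32, 9, 16, 35.
The distinct values are {0, 1, 4, 5, 7, 8, 9, 11, 13, 16, 17, 19, 20, 23, 25, 27, 28, 29, 31, 32, 35}; there are 21 of them.

21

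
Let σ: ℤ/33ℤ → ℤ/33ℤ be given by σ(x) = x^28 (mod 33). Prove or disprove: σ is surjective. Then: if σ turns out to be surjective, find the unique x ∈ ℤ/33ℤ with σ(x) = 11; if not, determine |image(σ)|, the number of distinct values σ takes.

12

σ(4): Repeated squaring mod 33: 4^1 ≡ 4, 4^2 ≡ 4² = 16, 4^4 ≡ 16² = 256 ≡ 25, 4^8 ≡ 25² = 625 ≡ 31, 4^16 ≡ 31² = 961 ≡ 4. Since 28 = 16 + 8 + 4, 4^28 ≡ 4·31·25: 4·31 = 124 ≡ 25, then 25·25 = 625 ≡ 31. So 4^28 ≡ 31 (mod 33).
σ(7): Repeated squaring mod 33: 7^1 ≡ 7, 7^2 ≡ 7² = 49 ≡ 16, 7^4 ≡ 16² = 256 ≡ 25, 7^8 ≡ 25² = 625 ≡ 31, 7^16 ≡ 31² = 961 ≡ 4. Since 28 = 16 + 8 + 4, 7^28 ≡ 4·31·25: 4·31 = 124 ≡ 25, then 25·25 = 625 ≡ 31. So 7^28 ≡ 31 (mod 33).
So σ(4) = σ(7) = 31 while 4 ≠ 7, thus σ is not injective.
A non-injective map from the 33-element set ℤ/33ℤ to itself takes at most 32 distinct values, so it cannot be surjective. Therefore σ is not surjective.
Since σ is not surjective, we determine |image(σ)|. Computing x^28 mod 33 for each x (by repeated squaring, reducing mod 33 at every step), the values σ(0), σ(1), …, σ(32) are: 0, 1, 25, 27, 31, 4, 15, 31, 16, 3, 1, 22, 12, 25, 16, 9, 4, 4, 9, 16, 25, 12, 22, 1, 3, 16, 31, 15, 4, 31, 27, 25, 1.
The distinct values are {0, 1, 3, 4, 9, 12, 15, 16, 22, 25, 27, 31}; there are 12 of them.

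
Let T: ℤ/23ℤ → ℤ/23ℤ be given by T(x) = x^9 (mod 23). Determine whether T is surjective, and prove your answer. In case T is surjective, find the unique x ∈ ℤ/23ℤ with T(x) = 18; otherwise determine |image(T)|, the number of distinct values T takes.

3

Since 23 is prime, the nonzero elements of ℤ/23ℤ form a cyclic group of order 22.
As gcd(9, 22) = 1, raising to the 9th power is a bijection on this group: if s^9 ≡ t^9 then (st^{−1})^9 = 1, and the only element of order dividing gcd(9, 22) = 1 is 1, so s = t.
With T(0) = 0 this makes T injective on all of ℤ/23ℤ, hence bijective (finite equal-size domain and codomain). In particular T is surjective.
Since T is surjective, we find the preimage of 18. The inverse of x ↦ x^9 on (ℤ/23ℤ)^× is x ↦ x^5, because 9·5 = 45 = 2·22 + 1 ≡ 1 (mod 22) and x^{22} = 1 for x ≠ 0 (Fermat). So T⁻¹(18) = 18^5 mod 23.
Repeated squaring mod 23: 18^1 ≡ 18, 18^2 ≡ 18² = 324 ≡ 2, 18^4 ≡ 2² = 4. Since 5 = 4 + 1, 18^5 ≡ 4·18: 4·18 = 72 ≡ 3. So 18^5 ≡ 3 (mod 23).
Hence T⁻¹(18) = 3.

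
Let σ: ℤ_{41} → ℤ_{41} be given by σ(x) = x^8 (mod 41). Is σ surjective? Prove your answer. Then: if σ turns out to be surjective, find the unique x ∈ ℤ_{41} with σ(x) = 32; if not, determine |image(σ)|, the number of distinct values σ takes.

6

σ(1) = 1^8 = 1.
σ(3): Repeated squaring mod 41: 3^1 ≡ 3, 3^2 ≡ 3² = 9, 3^4 ≡ 9² = 81 ≡ 40, 3^8 ≡ 40² = 1600 ≡ 1. So 3^8 ≡ 1 (mod 41).
So σ(1) = σ(3) = 1 while 1 ≠ 3, hence σ is not injective.
A non-injective map from the 41-element set ℤ_{41} to itself takes at most 40 distinct values, so it cannot be surjective. Hence σ is not surjective.
Since σ is not surjective, we determine |image(σ)|. Computing x^8 mod 41 for each x (by repeated squaring, reducing mod 41 at every step), the values σ(0), σ(1), …, σ(40) are: 0, 1, 10, 1, 18, 18, 10, 37, 16, 1, 16, 16, 18, 10, 1, 18, 37, 16, 10, 37, 37, 37, 37, 10, 16, 37, 18, 1, 10, 18, 16, 16, 1, 16, 37, 10, 18, 18, 1, 10, 1.
The distinct values are {0, 1, 10, 16, 18, 37}; there are 6 of them.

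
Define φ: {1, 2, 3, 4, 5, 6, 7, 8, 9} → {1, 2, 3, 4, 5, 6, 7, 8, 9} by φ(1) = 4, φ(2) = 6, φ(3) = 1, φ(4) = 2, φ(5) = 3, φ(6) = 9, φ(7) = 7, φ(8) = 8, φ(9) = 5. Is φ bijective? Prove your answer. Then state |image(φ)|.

The values 4, 6, 1, 2, 3, 9, 7, 8, 5 are a permutation of {1, 2, 3, 4, 5, 6, 7, 8, 9}: each element appears exactly once.
So φ is injective and surjective, hence bijective.
The image of φ is {1, 2, 3, 4, 5, 6, 7, 8, 9}, which has 9 elements.

9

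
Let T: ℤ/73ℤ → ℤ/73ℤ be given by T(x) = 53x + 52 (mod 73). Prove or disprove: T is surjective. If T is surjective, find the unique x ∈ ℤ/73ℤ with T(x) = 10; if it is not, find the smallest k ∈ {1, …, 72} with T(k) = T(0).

24

Since gcd(53, 73) = 1, 53 is invertible modulo 73. Euclid's algorithm: 73 = 1·53 + 20, 53 = 2·20 + 13, 20 = 1·13 + 7, 13 = 1·7 + 6, 7 = 1·6 + 1; back-substituting gives 1 = 62·53 − 45·73, so 53⁻¹ ≡ 62 (mod 73).
For any y ∈ ℤ/73ℤ, x = 62(y − 52) mod 73 satisfies T(x) = 53·62(y − 52) + 52 ≡ y (since 53·62 ≡ 1 mod 73). So every y has a preimage.
So T is surjective.
Since T is surjective, we compute T⁻¹(10): solve 53x + 52 ≡ 10 (mod 73), i.e. 53x ≡ 31 (mod 73).
Multiplying by 53⁻¹ = 62 gives x ≡ 62·31 = 1922 = 26·73 + 24 ≡ 24 (mod 73).
Check: T(24) = 53·24 + 52 = 1324 = 18·73 + 10 ≡ 10 (mod 73).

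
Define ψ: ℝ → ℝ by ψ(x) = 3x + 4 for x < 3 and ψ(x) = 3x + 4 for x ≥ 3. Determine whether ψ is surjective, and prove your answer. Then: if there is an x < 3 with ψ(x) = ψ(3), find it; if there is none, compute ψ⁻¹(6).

2/3

Both pieces are strictly increasing (slopes 3 and 3), so each is injective on its own interval.
The left piece maps (−∞, 3) onto (−∞, 13); the right piece maps [3, ∞) onto [13, ∞).
These images together cover ℝ, so ψ is surjective.
Because the two images are disjoint, no x < 3 has ψ(x) = ψ(3), so we compute ψ⁻¹(6): 6 lies in (−∞, 13), so solve 3x + 4 = 6: x = (6 − 4)/3 = 2/3.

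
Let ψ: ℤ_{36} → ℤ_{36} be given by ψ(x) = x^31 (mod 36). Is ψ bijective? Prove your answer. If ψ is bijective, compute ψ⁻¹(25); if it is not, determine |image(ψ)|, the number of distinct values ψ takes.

21

ψ(0) = 0^31 = 0.
ψ(6): Repeated squaring mod 36: 6^1 ≡ 6, 6^2 ≡ 6² = 36 ≡ 0, 6^4 ≡ 0² = 0, 6^8 ≡ 0² = 0, 6^16 ≡ 0² = 0. Since 31 = 16 + 8 + 4 + 2 + 1, 6^31 ≡ 0·0·0·0·6: 0·0 = 0, then 0·0 = 0, then 0·0 = 0, then 0·6 = 0. So 6^31 ≡ 0 (mod 36).
So ψ(0) = ψ(6) = 0 while 0 ≠ 6, so ψ is not injective, hence not bijective.
Since ψ is not bijective, we determine |image(ψ)|. Computing x^31 mod 36 for each x (by repeated squaring, reducing mod 36 at every step), the values ψ(0), ψ(1), …, ψ(35) are: 0, 1, 20, 27, 4, 5, 0, 7, 8, 9, 28, 11, 0, 13, 32, 27, 16, 17, 0, 19, 20, 9, 4, 23, 0, 25, 8, 27, 28, 29, 0, 31, 32, 9, 16, 35.
The distinct values are {0, 1, 4, 5, 7, 8, 9, 11, 13, 16, 17, 19, 20, 23, 25, 27, 28, 29, 31, 32, 35}; there are 21 of them.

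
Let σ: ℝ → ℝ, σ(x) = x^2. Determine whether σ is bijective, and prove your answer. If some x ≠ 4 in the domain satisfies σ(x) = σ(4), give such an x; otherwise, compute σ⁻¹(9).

σ(4) = 16 = (−4)^2 = σ(−4) (since 2 is even), with 4 ≠ −4. So σ is not injective, hence not bijective.
For the follow-up, such an x exists: taking x = −4 ∈ ℝ gives σ(−4) = 16 = σ(4) with −4 ≠ 4.

-4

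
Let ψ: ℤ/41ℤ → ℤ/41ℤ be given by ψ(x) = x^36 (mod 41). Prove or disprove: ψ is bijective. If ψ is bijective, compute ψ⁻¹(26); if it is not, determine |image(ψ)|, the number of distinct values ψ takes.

ψ(4): Repeated squaring mod 41: 4^1 ≡ 4, 4^2 ≡ 4² = 16, 4^4 ≡ 16² = 256 ≡ 10, 4^8 ≡ 10² = 100 ≡ 18, 4^16 ≡ 18² = 324 ≡ 37, 4^32 ≡ 37² = 1369 ≡ 16. Since 36 = 32 + 4, 4^36 ≡ 16·10: 16·10 = 160 ≡ 37. So 4^36 ≡ 37 (mod 41).
ψ(5): Repeated squaring mod 41: 5^1 ≡ 5, 5^2 ≡ 5² = 25, 5^4 ≡ 25² = 625 ≡ 10, 5^8 ≡ 10² = 100 ≡ 18, 5^16 ≡ 18² = 324 ≡ 37, 5^32 ≡ 37² = 1369 ≡ 16. Since 36 = 32 + 4, 5^36 ≡ 16·10: 16·10 = 160 ≡ 37. So 5^36 ≡ 37 (mod 41).
So ψ(4) = ψ(5) = 37 while 4 ≠ 5, therefore ψ is not injective, hence not bijective.
Since ψ is not bijective, we determine |image(ψ)|. Computing x^36 mod 41 for each x (by repeated squaring, reducing mod 41 at every step), the values ψ(0), ψ(1), …, ψ(40) are: 0, 1, 18, 40, 37, 37, 23, 25, 10, 1, 10, 31, 4, 23, 40, 4, 16, 31, 18, 25, 16, 16, 25, 18, 31, 16, 4, 40, 23, 4, 31, 10, 1, 10, 25, 23, 37, 37, 40, 18, 1.
The distinct values are {0, 1, 4, 10, 16, 18, 23, 25, 31, 37, 40}; there are 11 of them.

11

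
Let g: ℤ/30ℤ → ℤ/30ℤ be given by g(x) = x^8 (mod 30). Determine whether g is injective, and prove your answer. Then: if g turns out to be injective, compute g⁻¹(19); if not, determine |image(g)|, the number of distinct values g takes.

g(2): Repeated squaring mod 30: 2^1 ≡ 2, 2^2 ≡ 2² = 4, 2^4 ≡ 4² = 16, 2^8 ≡ 16² = 256 ≡ 16. So 2^8 ≡ 16 (mod 30).
g(4): Repeated squaring mod 30: 4^1 ≡ 4, 4^2 ≡ 4² = 16, 4^4 ≡ 16² = 256 ≡ 16, 4^8 ≡ 16² = 256 ≡ 16. So 4^8 ≡ 16 (mod 30).
So g(2) = g(4) = 16 while 2 ≠ 4, hence g is not injective.
Since g is not injective, we determine |image(g)|. Computing x^8 mod 30 for each x (by repeated squaring, reducing mod 30 at every step), the values g(0), g(1), …, g(29) are: 0, 1, 16, 21, 16, 25, 6, 1, 16, 21, 10, 1, 6, 1, 16, 15, 16, 1, 6, 1, 10, 21, 16, 1, 6, 25, 16, 21, 16, 1.
The distinct values are {0, 1, 6, 10, 15, 16, 21, 25}; there are 8 of them.

8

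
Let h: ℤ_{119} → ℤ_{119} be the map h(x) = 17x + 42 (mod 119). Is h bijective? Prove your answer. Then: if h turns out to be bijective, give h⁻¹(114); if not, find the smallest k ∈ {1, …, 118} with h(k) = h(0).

Recall that h is injective when h(a) = h(b) forces a = b.
We have gcd(17, 119) = 17 > 1. Taking a = 0 and b = 7: h(0) = 42 and h(7) = 17·7 + 42 = 161 ≡ 42 (mod 119).
So h(0) = h(7) while 0 ≠ 7, so h is not injective, hence not bijective.
Since h is not bijective, we find the least positive k with h(k) = h(0): this means 17k ≡ 0 (mod 119), i.e. 119 ∣ 17k. Since gcd(17, 119) = 17, dividing through by 17 this holds exactly when 7 ∣ k.
The smallest positive such k is 7.

7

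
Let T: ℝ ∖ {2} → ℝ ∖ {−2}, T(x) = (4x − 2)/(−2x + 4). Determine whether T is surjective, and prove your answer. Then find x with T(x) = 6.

For any y ≠ −2, solving y(−2x + 4) = 4x − 2 for x gives a well-defined x ≠ 2. So T is surjective.
Solving T(x) = 6: cross-multiplying gives 4x − 2 = 6(−2x + 4), which rearranges to 16x = 26, so x = 13/8.

13/8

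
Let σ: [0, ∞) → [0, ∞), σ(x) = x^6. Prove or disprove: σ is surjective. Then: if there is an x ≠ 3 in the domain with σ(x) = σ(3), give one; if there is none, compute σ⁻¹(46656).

For any y ∈ [0, ∞), x = y^{1/6} ∈ [0, ∞) gives σ(x) = y, so σ is surjective.
Since x ↦ x^6 is strictly increasing on [0, ∞), it is injective there, so no x ≠ 3 in the domain has σ(x) = σ(3). We therefore compute σ⁻¹(46656) = 46656^{1/6} = 6 (indeed 6^6 = 46656).

6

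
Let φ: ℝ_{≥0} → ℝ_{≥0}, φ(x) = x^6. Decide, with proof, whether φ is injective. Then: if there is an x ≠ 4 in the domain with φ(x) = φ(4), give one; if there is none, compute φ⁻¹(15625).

On ℝ_{≥0}, x ↦ x^6 is strictly increasing, so φ(a) = φ(b) forces a = b. Hence φ is injective.
Since x ↦ x^6 is strictly increasing on ℝ_{≥0}, it is injective there, so no x ≠ 4 in the domain has φ(x) = φ(4). We therefore compute φ⁻¹(15625) = 15625^{1/6} = 5 (indeed 5^6 = 15625).

5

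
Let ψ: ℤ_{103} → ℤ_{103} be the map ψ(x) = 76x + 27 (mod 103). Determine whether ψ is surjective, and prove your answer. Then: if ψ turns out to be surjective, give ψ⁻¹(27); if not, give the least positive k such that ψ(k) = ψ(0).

Since gcd(76, 103) = 1, 76 is invertible modulo 103. Euclid's algorithm: 103 = 1·76 + 27, 76 = 2·27 + 22, 27 = 1·22 + 5, 22 = 4·5 + 2, 5 = 2·2 + 1; back-substituting gives 1 = 61·76 − 45·103, so 76⁻¹ ≡ 61 (mod 103).
Then y ↦ 61(y − 27) is a two-sided inverse to ψ, so every y ∈ ℤ_{103} has a preimage.
Therefore ψ is surjective.
Since ψ is surjective, we find ψ⁻¹(27): we need 76x ≡ 27 − 27 ≡ 0 (mod 103). Using 76⁻¹ = 61: x ≡ 61·0 = 0, so x = 0.
Check: ψ(0) = 76·0 + 27 = 27 ≡ 27 (mod 103).

0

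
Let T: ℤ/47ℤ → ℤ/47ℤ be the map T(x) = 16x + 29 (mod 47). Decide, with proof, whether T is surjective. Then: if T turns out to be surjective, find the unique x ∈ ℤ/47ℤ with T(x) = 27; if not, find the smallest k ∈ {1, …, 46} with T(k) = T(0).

Recall: surjectivity means every element of the codomain has a preimage under T.
Since gcd(16, 47) = 1, 16 is invertible modulo 47. Euclid's algorithm: 47 = 2·16 + 15, 16 = 1·15 + 1; back-substituting gives 1 = 3·16 − 1·47, so 16⁻¹ ≡ 3 (mod 47).
For any y ∈ ℤ/47ℤ, x = 3(y − 29) mod 47 satisfies T(x) = 16·3(y − 29) + 29 ≡ y (since 16·3 ≡ 1 mod 47). So every y has a preimage.
Thus T is surjective.
Since T is surjective, we find T⁻¹(27): we need 16x ≡ 27 − 29 ≡ 45 (mod 47). Using 16⁻¹ = 3: x ≡ 3·45 = 135 = 2·47 + 41, so x = 41.
Check: T(41) = 16·41 + 29 = 685 = 14·47 + 27 ≡ 27 (mod 47).

41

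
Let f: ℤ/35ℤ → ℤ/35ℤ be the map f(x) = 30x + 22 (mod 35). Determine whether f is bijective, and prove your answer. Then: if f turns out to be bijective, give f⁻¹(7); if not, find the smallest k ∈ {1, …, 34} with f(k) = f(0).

We have gcd(30, 35) = 5 > 1. Taking x_1 = 0 and x_2 = 7: f(0) = 22 and f(7) = 30·7 + 22 = 232 ≡ 22 (mod 35).
So f(0) = f(7) while 0 ≠ 7, hence f is not injective, hence not bijective.
Since f is not bijective, we find the least positive k with f(k) = f(0): this means 30k ≡ 0 (mod 35), i.e. 35 ∣ 30k. Since gcd(30, 35) = 5, dividing through by 5 this holds exactly when 7 ∣ 6k, and as gcd(6, 7) = 1, exactly when 7 ∣ k.
The smallest positive such k is 7.

7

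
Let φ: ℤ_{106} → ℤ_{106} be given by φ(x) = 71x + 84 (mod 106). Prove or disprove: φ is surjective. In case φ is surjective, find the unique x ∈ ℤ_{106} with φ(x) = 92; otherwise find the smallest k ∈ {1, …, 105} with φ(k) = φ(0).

24

Recall: surjectivity means every element of the codomain has a preimage under φ.
Since gcd(71, 106) = 1, 71 is invertible modulo 106. Euclid's algorithm: 106 = 1·71 + 35, 71 = 2·35 + 1; back-substituting gives 1 = 3·71 − 2·106, so 71⁻¹ ≡ 3 (mod 106).
Then y ↦ 3(y − 84) is a two-sided inverse to φ, so every y ∈ ℤ_{106} has a preimage.
Thus φ is surjective.
Since φ is surjective, we compute φ⁻¹(92): solve 71x + 84 ≡ 92 (mod 106), i.e. 71x ≡ 8 (mod 106).
Multiplying by 71⁻¹ = 3 gives x ≡ 3·8 = 24 ≡ 24 (mod 106).
Check: φ(24) = 71·24 + 84 = 1788 = 16·106 + 92 ≡ 92 (mod 106).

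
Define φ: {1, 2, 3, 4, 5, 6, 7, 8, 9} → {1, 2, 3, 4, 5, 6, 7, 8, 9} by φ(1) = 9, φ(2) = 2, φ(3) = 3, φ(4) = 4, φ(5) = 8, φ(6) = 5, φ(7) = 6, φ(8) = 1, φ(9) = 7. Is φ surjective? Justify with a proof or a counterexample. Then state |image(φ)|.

Every element of the codomain has a preimage: 1 = φ(8), 2 = φ(2), 3 = φ(3), 4 = φ(4), 5 = φ(6), 6 = φ(7), 7 = φ(9), 8 = φ(5), 9 = φ(1).
Therefore φ is surjective.
The image of φ is {1, 2, 3, 4, 5, 6, 7, 8, 9}, which has 9 elements.

9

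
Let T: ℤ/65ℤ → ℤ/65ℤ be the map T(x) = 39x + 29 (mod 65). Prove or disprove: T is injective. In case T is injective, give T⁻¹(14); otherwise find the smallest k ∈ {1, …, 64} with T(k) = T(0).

Recall: injectivity means: for all s, t in the domain, T(s) = T(t) implies s = t.
We have gcd(39, 65) = 13 > 1. Taking s = 0 and t = 5: T(0) = 29 and T(5) = 39·5 + 29 = 224 ≡ 29 (mod 65).
So T(0) = T(5) while 0 ≠ 5, so T is not injective.
Since T is not injective, we find the least positive k with T(k) = T(0): this means 39k ≡ 0 (mod 65), i.e. 65 ∣ 39k. Since gcd(39, 65) = 13, dividing through by 13 this holds exactly when 5 ∣ 3k, and as gcd(3, 5) = 1, exactly when 5 ∣ k.
The smallest positive such k is 5.

5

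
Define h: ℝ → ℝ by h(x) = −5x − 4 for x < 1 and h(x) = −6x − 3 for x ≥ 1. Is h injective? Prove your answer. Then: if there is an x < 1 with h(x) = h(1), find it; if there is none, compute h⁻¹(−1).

Both pieces are strictly decreasing (slopes −5 and −6), so each is injective on its own interval.
The left piece maps (−∞, 1) onto (−9, ∞); the right piece maps [1, ∞) onto (−∞, −9].
These images are disjoint, so no value is attained by both pieces. Hence h is injective.
Because the two images are disjoint, no x < 1 has h(x) = h(1), so we compute h⁻¹(−1): −1 lies in (−9, ∞), so solve −5x − 4 = −1: x = (−1 + 4)/(−5) = −3/5.

-3/5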